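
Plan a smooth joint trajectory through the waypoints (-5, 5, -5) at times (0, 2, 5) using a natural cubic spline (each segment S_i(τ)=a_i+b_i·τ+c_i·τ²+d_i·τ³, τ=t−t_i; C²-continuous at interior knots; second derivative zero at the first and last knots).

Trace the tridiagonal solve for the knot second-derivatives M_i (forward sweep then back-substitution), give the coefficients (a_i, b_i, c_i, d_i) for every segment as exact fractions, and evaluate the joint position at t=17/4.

  seg 0: a=-5 b=20/3 c=0 d=-5/12
  seg 1: a=5 b=5/3 c=-5/2 d=5/18
S(17/4) = -95/128

Δ: Δ0=5, Δ1=-10/3
row 1: diag=10, rhs=-50; c'=3/10, d'=-5
back: M1=-5
M: M0=0, M1=-5, M2=0
seg 0: a=-5, c=M0/2=0, d=(M1−M0)/(6·2)=-5/12, b=Δ0−h0·(2M0+M1)/6=20/3
seg 1: a=5, c=M1/2=-5/2, d=(M2−M1)/(6·3)=5/18, b=Δ1−h1·(2M1+M2)/6=5/3
t_q=17/4 → seg 1, τ=9/4; S=5+5/3·τ+-5/2·τ²+5/18·τ³=-95/128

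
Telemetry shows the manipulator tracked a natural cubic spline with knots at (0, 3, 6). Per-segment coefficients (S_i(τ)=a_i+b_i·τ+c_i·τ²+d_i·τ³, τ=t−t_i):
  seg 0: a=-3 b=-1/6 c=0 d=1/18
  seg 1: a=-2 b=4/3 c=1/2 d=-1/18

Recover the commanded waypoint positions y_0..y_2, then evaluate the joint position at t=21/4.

y_0 = S_0(0) = a_0 = -3
y_1 = S_1(0) = a_1 = -2
y_2 = S_1(3) = 5
t_q=21/4 is in segment 1 (τ=9/4); S_1(τ)=371/128

y_0=-3 y_1=-2 y_2=5
S(21/4) = 371/128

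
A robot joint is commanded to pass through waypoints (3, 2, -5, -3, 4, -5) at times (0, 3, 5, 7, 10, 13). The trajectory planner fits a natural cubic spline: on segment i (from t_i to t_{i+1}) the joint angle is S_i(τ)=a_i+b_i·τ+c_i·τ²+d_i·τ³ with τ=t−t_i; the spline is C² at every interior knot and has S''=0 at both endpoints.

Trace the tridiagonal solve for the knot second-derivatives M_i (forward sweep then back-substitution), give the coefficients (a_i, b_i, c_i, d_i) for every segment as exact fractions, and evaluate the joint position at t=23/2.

  seg 0: a=3 b=2647/2652 c=0 d=-1177/7956
  seg 1: a=2 b=-3973/1326 c=-1177/884 d=2863/5304
  seg 2: a=-5 b=-1223/663 c=843/442 d=-643/2652
  seg 3: a=-3 b=1906/663 c=100/221 d=-1259/5967
  seg 4: a=4 b=-71/663 c=-959/663 d=959/5967
S(23/2) = 1993/1768

Δ: Δ0=-1/3, Δ1=-7/2, Δ2=1, Δ3=7/3, Δ4=-3
row 1: diag=10, rhs=-19; c'=1/5, d'=-19/10
row 2: denom=8−2·1/5=38/5; d'=(27−2·-19/10)/(38/5)=77/19
row 3: denom=10−2·5/19=180/19; d'=(8−2·77/19)/(180/19)=-1/90
row 4: denom=12−3·19/60=221/20; d'=(-32−3·-1/90)/(221/20)=-1918/663
back: M4=-1918/663
back: M3=-1/90−19/60·-1918/663=200/221
back: M2=77/19−5/19·200/221=843/221
back: M1=-19/10−1/5·843/221=-1177/442
M: M0=0, M1=-1177/442, M2=843/221, M3=200/221, M4=-1918/663, M5=0
seg 0: a=3, c=M0/2=0, d=(M1−M0)/(6·3)=-1177/7956, b=Δ0−h0·(2M0+M1)/6=2647/2652
seg 1: a=2, c=M1/2=-1177/884, d=(M2−M1)/(6·2)=2863/5304, b=Δ1−h1·(2M1+M2)/6=-3973/1326
seg 2: a=-5, c=M2/2=843/442, d=(M3−M2)/(6·2)=-643/2652, b=Δ2−h2·(2M2+M3)/6=-1223/663
seg 3: a=-3, c=M3/2=100/221, d=(M4−M3)/(6·3)=-1259/5967, b=Δ3−h3·(2M3+M4)/6=1906/663
seg 4: a=4, c=M4/2=-959/663, d=(M5−M4)/(6·3)=959/5967, b=Δ4−h4·(2M4+M5)/6=-71/663
t_q=23/2 → seg 4, τ=3/2; S=4+-71/663·τ+-959/663·τ²+959/5967·τ³=1993/1768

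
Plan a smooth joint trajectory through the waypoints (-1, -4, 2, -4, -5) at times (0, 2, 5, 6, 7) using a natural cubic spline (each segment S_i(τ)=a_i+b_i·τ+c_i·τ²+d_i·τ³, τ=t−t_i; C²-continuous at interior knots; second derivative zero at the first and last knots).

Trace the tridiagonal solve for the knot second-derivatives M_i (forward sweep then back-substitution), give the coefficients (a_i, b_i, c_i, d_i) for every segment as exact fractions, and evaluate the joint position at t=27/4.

Δ: Δ0=-3/2, Δ1=2, Δ2=-6, Δ3=-1
row 1: diag=10, rhs=21; c'=3/10, d'=21/10
row 2: denom=8−3·3/10=71/10; d'=(-48−3·21/10)/(71/10)=-543/71
row 3: denom=4−1·10/71=274/71; d'=(30−1·-543/71)/(274/71)=2673/274
back: M3=2673/274
back: M2=-543/71−10/71·2673/274=-1236/137
back: M1=21/10−3/10·-1236/137=1317/274
M: M0=0, M1=1317/274, M2=-1236/137, M3=2673/274, M4=0
seg 0: a=-1, c=M0/2=0, d=(M1−M0)/(6·2)=439/1096, b=Δ0−h0·(2M0+M1)/6=-425/137
seg 1: a=-4, c=M1/2=1317/548, d=(M2−M1)/(6·3)=-421/548, b=Δ1−h1·(2M1+M2)/6=467/274
seg 2: a=2, c=M2/2=-618/137, d=(M3−M2)/(6·1)=1715/548, b=Δ2−h2·(2M2+M3)/6=-2531/548
seg 3: a=-4, c=M3/2=2673/548, d=(M4−M3)/(6·1)=-891/548, b=Δ3−h3·(2M3+M4)/6=-1165/274
t_q=27/4 → seg 3, τ=3/4; S=-4+-1165/274·τ+2673/548·τ²+-891/548·τ³=-179957/35072

  seg 0: a=-1 b=-425/137 c=0 d=439/1096
  seg 1: a=-4 b=467/274 c=1317/548 d=-421/548
  seg 2: a=2 b=-2531/548 c=-618/137 d=1715/548
  seg 3: a=-4 b=-1165/274 c=2673/548 d=-891/548
S(27/4) = -179957/35072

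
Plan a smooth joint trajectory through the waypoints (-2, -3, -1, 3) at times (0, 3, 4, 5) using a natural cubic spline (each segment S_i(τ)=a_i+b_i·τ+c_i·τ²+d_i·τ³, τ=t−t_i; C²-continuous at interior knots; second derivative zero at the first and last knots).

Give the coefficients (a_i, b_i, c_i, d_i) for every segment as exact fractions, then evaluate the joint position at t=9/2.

Δ: Δ0=-1/3, Δ1=2, Δ2=4
row 1: diag=8, rhs=14; c'=1/8, d'=7/4
row 2: denom=4−1·1/8=31/8; d'=(12−1·7/4)/(31/8)=82/31
back: M2=82/31
back: M1=7/4−1/8·82/31=44/31
M: M0=0, M1=44/31, M2=82/31, M3=0
seg 0: a=-2, c=M0/2=0, d=(M1−M0)/(6·3)=22/279, b=Δ0−h0·(2M0+M1)/6=-97/93
seg 1: a=-3, c=M1/2=22/31, d=(M2−M1)/(6·1)=19/93, b=Δ1−h1·(2M1+M2)/6=101/93
seg 2: a=-1, c=M2/2=41/31, d=(M3−M2)/(6·1)=-41/93, b=Δ2−h2·(2M2+M3)/6=290/93
t_q=9/2 → seg 2, τ=1/2; S=-1+290/93·τ+41/31·τ²+-41/93·τ³=207/248

  seg 0: a=-2 b=-97/93 c=0 d=22/279
  seg 1: a=-3 b=101/93 c=22/31 d=19/93
  seg 2: a=-1 b=290/93 c=41/31 d=-41/93
S(9/2) = 207/248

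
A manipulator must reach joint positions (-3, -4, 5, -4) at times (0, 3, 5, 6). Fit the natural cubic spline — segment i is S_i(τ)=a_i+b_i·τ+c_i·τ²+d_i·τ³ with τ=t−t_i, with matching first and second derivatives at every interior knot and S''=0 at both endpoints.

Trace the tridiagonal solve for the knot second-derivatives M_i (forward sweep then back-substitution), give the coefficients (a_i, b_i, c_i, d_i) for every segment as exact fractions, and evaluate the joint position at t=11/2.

Δ: Δ0=-1/3, Δ1=9/2, Δ2=-9
row 1: diag=10, rhs=29; c'=1/5, d'=29/10
row 2: denom=6−2·1/5=28/5; d'=(-81−2·29/10)/(28/5)=-31/2
back: M2=-31/2
back: M1=29/10−1/5·-31/2=6
M: M0=0, M1=6, M2=-31/2, M3=0
seg 0: a=-3, c=M0/2=0, d=(M1−M0)/(6·3)=1/3, b=Δ0−h0·(2M0+M1)/6=-10/3
seg 1: a=-4, c=M1/2=3, d=(M2−M1)/(6·2)=-43/24, b=Δ1−h1·(2M1+M2)/6=17/3
seg 2: a=5, c=M2/2=-31/4, d=(M3−M2)/(6·1)=31/12, b=Δ2−h2·(2M2+M3)/6=-23/6
t_q=11/2 → seg 2, τ=1/2; S=5+-23/6·τ+-31/4·τ²+31/12·τ³=47/32

  seg 0: a=-3 b=-10/3 c=0 d=1/3
  seg 1: a=-4 b=17/3 c=3 d=-43/24
  seg 2: a=5 b=-23/6 c=-31/4 d=31/12
S(11/2) = 47/32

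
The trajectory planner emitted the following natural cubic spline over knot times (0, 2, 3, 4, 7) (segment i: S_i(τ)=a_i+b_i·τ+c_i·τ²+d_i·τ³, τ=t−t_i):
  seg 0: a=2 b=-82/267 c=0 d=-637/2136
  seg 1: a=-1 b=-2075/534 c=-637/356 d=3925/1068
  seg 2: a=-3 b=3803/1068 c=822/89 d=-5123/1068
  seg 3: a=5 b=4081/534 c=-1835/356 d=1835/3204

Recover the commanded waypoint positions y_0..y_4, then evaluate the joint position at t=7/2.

y_0=2 y_1=-1 y_2=-3 y_3=5 y_4=-3
S(7/2) = 1395/2848

y_0 = S_0(0) = a_0 = 2
y_1 = S_1(0) = a_1 = -1
y_2 = S_2(0) = a_2 = -3
y_3 = S_3(0) = a_3 = 5
y_4 = S_3(3) = -3
t_q=7/2 is in segment 2 (τ=1/2); S_2(τ)=1395/2848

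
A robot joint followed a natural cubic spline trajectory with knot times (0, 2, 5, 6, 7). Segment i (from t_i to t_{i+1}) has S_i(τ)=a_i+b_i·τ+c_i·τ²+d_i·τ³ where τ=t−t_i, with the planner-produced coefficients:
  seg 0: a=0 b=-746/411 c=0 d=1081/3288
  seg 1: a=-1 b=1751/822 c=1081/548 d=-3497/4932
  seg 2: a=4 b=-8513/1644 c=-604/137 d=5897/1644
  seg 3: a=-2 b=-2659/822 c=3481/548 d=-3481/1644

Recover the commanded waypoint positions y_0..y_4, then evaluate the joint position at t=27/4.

y_0=0 y_1=-1 y_2=4 y_3=-2 y_4=-1
S(27/4) = -61245/35072

y_0 = S_0(0) = a_0 = 0
y_1 = S_1(0) = a_1 = -1
y_2 = S_2(0) = a_2 = 4
y_3 = S_3(0) = a_3 = -2
y_4 = S_3(1) = -1
t_q=27/4 is in segment 3 (τ=3/4); S_3(τ)=-61245/35072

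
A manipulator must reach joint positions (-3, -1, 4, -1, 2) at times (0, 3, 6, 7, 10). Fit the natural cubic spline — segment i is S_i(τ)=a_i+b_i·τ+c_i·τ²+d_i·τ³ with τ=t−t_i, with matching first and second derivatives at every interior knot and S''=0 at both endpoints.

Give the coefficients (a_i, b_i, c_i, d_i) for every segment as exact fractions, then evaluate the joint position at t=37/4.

Δ: Δ0=2/3, Δ1=5/3, Δ2=-5, Δ3=1
row 1: diag=12, rhs=6; c'=1/4, d'=1/2
row 2: denom=8−3·1/4=29/4; d'=(-40−3·1/2)/(29/4)=-166/29
row 3: denom=8−1·4/29=228/29; d'=(36−1·-166/29)/(228/29)=605/114
back: M3=605/114
back: M2=-166/29−4/29·605/114=-368/57
back: M1=1/2−1/4·-368/57=241/114
M: M0=0, M1=241/114, M2=-368/57, M3=605/114, M4=0
seg 0: a=-3, c=M0/2=0, d=(M1−M0)/(6·3)=241/2052, b=Δ0−h0·(2M0+M1)/6=-89/228
seg 1: a=-1, c=M1/2=241/228, d=(M2−M1)/(6·3)=-977/2052, b=Δ1−h1·(2M1+M2)/6=317/114
seg 2: a=4, c=M2/2=-184/57, d=(M3−M2)/(6·1)=149/76, b=Δ2−h2·(2M2+M3)/6=-851/228
seg 3: a=-1, c=M3/2=605/228, d=(M4−M3)/(6·3)=-605/2052, b=Δ3−h3·(2M3+M4)/6=-491/114
t_q=37/4 → seg 3, τ=9/4; S=-1+-491/114·τ+605/228·τ²+-605/2052·τ³=-2995/4864

  seg 0: a=-3 b=-89/228 c=0 d=241/2052
  seg 1: a=-1 b=317/114 c=241/228 d=-977/2052
  seg 2: a=4 b=-851/228 c=-184/57 d=149/76
  seg 3: a=-1 b=-491/114 c=605/228 d=-605/2052
S(37/4) = -2995/4864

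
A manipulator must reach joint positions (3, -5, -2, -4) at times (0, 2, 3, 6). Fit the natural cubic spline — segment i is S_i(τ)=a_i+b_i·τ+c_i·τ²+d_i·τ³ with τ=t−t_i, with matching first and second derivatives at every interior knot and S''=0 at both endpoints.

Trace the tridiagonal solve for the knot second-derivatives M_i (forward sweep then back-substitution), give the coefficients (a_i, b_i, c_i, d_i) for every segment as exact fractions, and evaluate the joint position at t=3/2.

Δ: Δ0=-4, Δ1=3, Δ2=-2/3
row 1: diag=6, rhs=42; c'=1/6, d'=7
row 2: denom=8−1·1/6=47/6; d'=(-22−1·7)/(47/6)=-174/47
back: M2=-174/47
back: M1=7−1/6·-174/47=358/47
M: M0=0, M1=358/47, M2=-174/47, M3=0
seg 0: a=3, c=M0/2=0, d=(M1−M0)/(6·2)=179/282, b=Δ0−h0·(2M0+M1)/6=-922/141
seg 1: a=-5, c=M1/2=179/47, d=(M2−M1)/(6·1)=-266/141, b=Δ1−h1·(2M1+M2)/6=152/141
seg 2: a=-2, c=M2/2=-87/47, d=(M3−M2)/(6·3)=29/141, b=Δ2−h2·(2M2+M3)/6=428/141
t_q=3/2 → seg 0, τ=3/2; S=3+-922/141·τ+0·τ²+179/282·τ³=-3509/752

  seg 0: a=3 b=-922/141 c=0 d=179/282
  seg 1: a=-5 b=152/141 c=179/47 d=-266/141
  seg 2: a=-2 b=428/141 c=-87/47 d=29/141
S(3/2) = -3509/752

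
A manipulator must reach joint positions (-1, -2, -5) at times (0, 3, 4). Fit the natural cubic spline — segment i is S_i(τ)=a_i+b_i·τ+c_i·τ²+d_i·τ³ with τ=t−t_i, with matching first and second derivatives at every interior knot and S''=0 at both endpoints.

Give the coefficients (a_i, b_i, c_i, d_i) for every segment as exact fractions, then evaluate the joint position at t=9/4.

Δ: Δ0=-1/3, Δ1=-3
row 1: diag=8, rhs=-16; c'=1/8, d'=-2
back: M1=-2
M: M0=0, M1=-2, M2=0
seg 0: a=-1, c=M0/2=0, d=(M1−M0)/(6·3)=-1/9, b=Δ0−h0·(2M0+M1)/6=2/3
seg 1: a=-2, c=M1/2=-1, d=(M2−M1)/(6·1)=1/3, b=Δ1−h1·(2M1+M2)/6=-7/3
t_q=9/4 → seg 0, τ=9/4; S=-1+2/3·τ+0·τ²+-1/9·τ³=-49/64

  seg 0: a=-1 b=2/3 c=0 d=-1/9
  seg 1: a=-2 b=-7/3 c=-1 d=1/3
S(9/4) = -49/64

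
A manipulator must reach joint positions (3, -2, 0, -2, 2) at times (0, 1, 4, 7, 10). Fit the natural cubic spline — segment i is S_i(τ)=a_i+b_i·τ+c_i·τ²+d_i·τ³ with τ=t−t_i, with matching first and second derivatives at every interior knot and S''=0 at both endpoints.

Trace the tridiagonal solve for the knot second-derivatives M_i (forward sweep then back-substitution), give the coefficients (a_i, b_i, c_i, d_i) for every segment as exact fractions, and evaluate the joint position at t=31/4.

  seg 0: a=3 b=-1897/324 c=0 d=277/324
  seg 1: a=-2 b=-533/162 c=277/108 d=-1211/2916
  seg 2: a=0 b=287/324 c=-95/81 d=637/2916
  seg 3: a=-2 b=-41/162 c=257/324 d=-257/2916
S(31/4) = -4103/2304

Δ: Δ0=-5, Δ1=2/3, Δ2=-2/3, Δ3=4/3
row 1: diag=8, rhs=34; c'=3/8, d'=17/4
row 2: denom=12−3·3/8=87/8; d'=(-8−3·17/4)/(87/8)=-166/87
row 3: denom=12−3·8/29=324/29; d'=(12−3·-166/87)/(324/29)=257/162
back: M3=257/162
back: M2=-166/87−8/29·257/162=-190/81
back: M1=17/4−3/8·-190/81=277/54
M: M0=0, M1=277/54, M2=-190/81, M3=257/162, M4=0
seg 0: a=3, c=M0/2=0, d=(M1−M0)/(6·1)=277/324, b=Δ0−h0·(2M0+M1)/6=-1897/324
seg 1: a=-2, c=M1/2=277/108, d=(M2−M1)/(6·3)=-1211/2916, b=Δ1−h1·(2M1+M2)/6=-533/162
seg 2: a=0, c=M2/2=-95/81, d=(M3−M2)/(6·3)=637/2916, b=Δ2−h2·(2M2+M3)/6=287/324
seg 3: a=-2, c=M3/2=257/324, d=(M4−M3)/(6·3)=-257/2916, b=Δ3−h3·(2M3+M4)/6=-41/162
t_q=31/4 → seg 3, τ=3/4; S=-2+-41/162·τ+257/324·τ²+-257/2916·τ³=-4103/2304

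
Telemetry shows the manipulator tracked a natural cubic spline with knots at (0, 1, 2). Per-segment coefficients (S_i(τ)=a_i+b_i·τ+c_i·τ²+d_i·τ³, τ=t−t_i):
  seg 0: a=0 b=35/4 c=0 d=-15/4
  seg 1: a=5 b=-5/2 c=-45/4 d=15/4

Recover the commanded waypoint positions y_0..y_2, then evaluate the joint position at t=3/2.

y_0 = S_0(0) = a_0 = 0
y_1 = S_1(0) = a_1 = 5
y_2 = S_1(1) = -5
t_q=3/2 is in segment 1 (τ=1/2); S_1(τ)=45/32

y_0=0 y_1=5 y_2=-5
S(3/2) = 45/32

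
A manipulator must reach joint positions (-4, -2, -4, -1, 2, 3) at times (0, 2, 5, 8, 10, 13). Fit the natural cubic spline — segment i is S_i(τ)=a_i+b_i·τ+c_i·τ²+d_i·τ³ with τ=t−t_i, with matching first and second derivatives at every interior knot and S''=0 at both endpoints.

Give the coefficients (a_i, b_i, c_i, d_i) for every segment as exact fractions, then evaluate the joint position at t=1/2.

Δ: Δ0=1, Δ1=-2/3, Δ2=1, Δ3=3/2, Δ4=1/3
row 1: diag=10, rhs=-10; c'=3/10, d'=-1
row 2: denom=12−3·3/10=111/10; d'=(10−3·-1)/(111/10)=130/111
row 3: denom=10−3·10/37=340/37; d'=(3−3·130/111)/(340/37)=-19/340
row 4: denom=10−2·37/170=813/85; d'=(-7−2·-19/340)/(813/85)=-1171/1626
back: M4=-1171/1626
back: M3=-19/340−37/170·-1171/1626=82/813
back: M2=130/111−10/37·82/813=310/271
back: M1=-1−3/10·310/271=-364/271
M: M0=0, M1=-364/271, M2=310/271, M3=82/813, M4=-1171/1626, M5=0
seg 0: a=-4, c=M0/2=0, d=(M1−M0)/(6·2)=-91/813, b=Δ0−h0·(2M0+M1)/6=1177/813
seg 1: a=-2, c=M1/2=-182/271, d=(M2−M1)/(6·3)=337/2439, b=Δ1−h1·(2M1+M2)/6=85/813
seg 2: a=-4, c=M2/2=155/271, d=(M3−M2)/(6·3)=-424/7317, b=Δ2−h2·(2M2+M3)/6=-158/813
seg 3: a=-1, c=M3/2=41/813, d=(M4−M3)/(6·2)=-445/6504, b=Δ3−h3·(2M3+M4)/6=1360/813
seg 4: a=2, c=M4/2=-1171/3252, d=(M5−M4)/(6·3)=1171/29268, b=Δ4−h4·(2M4+M5)/6=571/542
t_q=1/2 → seg 0, τ=1/2; S=-4+1177/813·τ+0·τ²+-91/813·τ³=-7133/2168

  seg 0: a=-4 b=1177/813 c=0 d=-91/813
  seg 1: a=-2 b=85/813 c=-182/271 d=337/2439
  seg 2: a=-4 b=-158/813 c=155/271 d=-424/7317
  seg 3: a=-1 b=1360/813 c=41/813 d=-445/6504
  seg 4: a=2 b=571/542 c=-1171/3252 d=1171/29268
S(1/2) = -7133/2168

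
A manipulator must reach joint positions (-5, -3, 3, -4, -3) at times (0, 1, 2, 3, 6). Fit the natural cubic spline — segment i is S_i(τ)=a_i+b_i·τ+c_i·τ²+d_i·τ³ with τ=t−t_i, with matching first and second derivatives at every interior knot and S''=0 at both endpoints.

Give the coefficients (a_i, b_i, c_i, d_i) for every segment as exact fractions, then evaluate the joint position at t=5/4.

  seg 0: a=-5 b=-5/174 c=0 d=353/174
  seg 1: a=-3 b=527/87 c=353/58 d=-1069/174
  seg 2: a=3 b=-35/174 c=-358/29 d=965/174
  seg 3: a=-4 b=-718/87 c=249/58 d=-83/174
S(5/4) = -4459/3712

Δ: Δ0=2, Δ1=6, Δ2=-7, Δ3=1/3
row 1: diag=4, rhs=24; c'=1/4, d'=6
row 2: denom=4−1·1/4=15/4; d'=(-78−1·6)/(15/4)=-112/5
row 3: denom=8−1·4/15=116/15; d'=(44−1·-112/5)/(116/15)=249/29
back: M3=249/29
back: M2=-112/5−4/15·249/29=-716/29
back: M1=6−1/4·-716/29=353/29
M: M0=0, M1=353/29, M2=-716/29, M3=249/29, M4=0
seg 0: a=-5, c=M0/2=0, d=(M1−M0)/(6·1)=353/174, b=Δ0−h0·(2M0+M1)/6=-5/174
seg 1: a=-3, c=M1/2=353/58, d=(M2−M1)/(6·1)=-1069/174, b=Δ1−h1·(2M1+M2)/6=527/87
seg 2: a=3, c=M2/2=-358/29, d=(M3−M2)/(6·1)=965/174, b=Δ2−h2·(2M2+M3)/6=-35/174
seg 3: a=-4, c=M3/2=249/58, d=(M4−M3)/(6·3)=-83/174, b=Δ3−h3·(2M3+M4)/6=-718/87
t_q=5/4 → seg 1, τ=1/4; S=-3+527/87·τ+353/58·τ²+-1069/174·τ³=-4459/3712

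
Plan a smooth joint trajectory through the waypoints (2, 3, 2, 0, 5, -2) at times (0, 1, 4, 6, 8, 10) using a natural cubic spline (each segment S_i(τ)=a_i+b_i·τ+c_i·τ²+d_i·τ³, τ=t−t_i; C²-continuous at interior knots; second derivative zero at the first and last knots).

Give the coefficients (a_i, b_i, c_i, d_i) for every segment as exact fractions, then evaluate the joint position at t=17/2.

Δ: Δ0=1, Δ1=-1/3, Δ2=-1, Δ3=5/2, Δ4=-7/2
row 1: diag=8, rhs=-8; c'=3/8, d'=-1
row 2: denom=10−3·3/8=71/8; d'=(-4−3·-1)/(71/8)=-8/71
row 3: denom=8−2·16/71=536/71; d'=(21−2·-8/71)/(536/71)=1507/536
row 4: denom=8−2·71/268=1001/134; d'=(-36−2·1507/536)/(1001/134)=-11155/2002
back: M4=-11155/2002
back: M3=1507/536−71/268·-11155/2002=4292/1001
back: M2=-8/71−16/71·4292/1001=-1080/1001
back: M1=-1−3/8·-1080/1001=-596/1001
M: M0=0, M1=-596/1001, M2=-1080/1001, M3=4292/1001, M4=-11155/2002, M5=0
seg 0: a=2, c=M0/2=0, d=(M1−M0)/(6·1)=-298/3003, b=Δ0−h0·(2M0+M1)/6=3301/3003
seg 1: a=3, c=M1/2=-298/1001, d=(M2−M1)/(6·3)=-22/819, b=Δ1−h1·(2M1+M2)/6=2407/3003
seg 2: a=2, c=M2/2=-540/1001, d=(M3−M2)/(6·2)=1343/3003, b=Δ2−h2·(2M2+M3)/6=-395/231
seg 3: a=0, c=M3/2=2146/1001, d=(M4−M3)/(6·2)=-19739/24024, b=Δ3−h3·(2M3+M4)/6=643/429
seg 4: a=5, c=M4/2=-11155/4004, d=(M5−M4)/(6·2)=11155/24024, b=Δ4−h4·(2M4+M5)/6=1289/6006
t_q=17/2 → seg 4, τ=1/2; S=5+1289/6006·τ+-11155/4004·τ²+11155/24024·τ³=40899/9152

  seg 0: a=2 b=3301/3003 c=0 d=-298/3003
  seg 1: a=3 b=2407/3003 c=-298/1001 d=-22/819
  seg 2: a=2 b=-395/231 c=-540/1001 d=1343/3003
  seg 3: a=0 b=643/429 c=2146/1001 d=-19739/24024
  seg 4: a=5 b=1289/6006 c=-11155/4004 d=11155/24024
S(17/2) = 40899/9152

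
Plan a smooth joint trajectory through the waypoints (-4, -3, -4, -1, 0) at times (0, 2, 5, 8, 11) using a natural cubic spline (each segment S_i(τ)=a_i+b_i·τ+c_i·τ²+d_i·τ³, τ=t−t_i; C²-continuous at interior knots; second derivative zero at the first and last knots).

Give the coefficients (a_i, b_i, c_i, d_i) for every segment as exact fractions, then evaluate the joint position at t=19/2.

Δ: Δ0=1/2, Δ1=-1/3, Δ2=1, Δ3=1/3
row 1: diag=10, rhs=-5; c'=3/10, d'=-1/2
row 2: denom=12−3·3/10=111/10; d'=(8−3·-1/2)/(111/10)=95/111
row 3: denom=12−3·10/37=414/37; d'=(-4−3·95/111)/(414/37)=-27/46
back: M3=-27/46
back: M2=95/111−10/37·-27/46=70/69
back: M1=-1/2−3/10·70/69=-37/46
M: M0=0, M1=-37/46, M2=70/69, M3=-27/46, M4=0
seg 0: a=-4, c=M0/2=0, d=(M1−M0)/(6·2)=-37/552, b=Δ0−h0·(2M0+M1)/6=53/69
seg 1: a=-3, c=M1/2=-37/92, d=(M2−M1)/(6·3)=251/2484, b=Δ1−h1·(2M1+M2)/6=-5/138
seg 2: a=-4, c=M2/2=35/69, d=(M3−M2)/(6·3)=-221/2484, b=Δ2−h2·(2M2+M3)/6=77/276
seg 3: a=-1, c=M3/2=-27/92, d=(M4−M3)/(6·3)=3/92, b=Δ3−h3·(2M3+M4)/6=127/138
t_q=19/2 → seg 3, τ=3/2; S=-1+127/138·τ+-27/92·τ²+3/92·τ³=-125/736

  seg 0: a=-4 b=53/69 c=0 d=-37/552
  seg 1: a=-3 b=-5/138 c=-37/92 d=251/2484
  seg 2: a=-4 b=77/276 c=35/69 d=-221/2484
  seg 3: a=-1 b=127/138 c=-27/92 d=3/92
S(19/2) = -125/736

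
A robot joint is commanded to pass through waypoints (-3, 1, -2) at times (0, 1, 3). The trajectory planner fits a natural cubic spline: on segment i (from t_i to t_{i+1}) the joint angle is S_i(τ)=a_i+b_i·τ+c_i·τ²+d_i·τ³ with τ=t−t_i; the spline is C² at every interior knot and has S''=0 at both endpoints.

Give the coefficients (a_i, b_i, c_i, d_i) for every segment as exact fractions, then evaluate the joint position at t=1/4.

Δ: Δ0=4, Δ1=-3/2
row 1: diag=6, rhs=-33; c'=1/3, d'=-11/2
back: M1=-11/2
M: M0=0, M1=-11/2, M2=0
seg 0: a=-3, c=M0/2=0, d=(M1−M0)/(6·1)=-11/12, b=Δ0−h0·(2M0+M1)/6=59/12
seg 1: a=1, c=M1/2=-11/4, d=(M2−M1)/(6·2)=11/24, b=Δ1−h1·(2M1+M2)/6=13/6
t_q=1/4 → seg 0, τ=1/4; S=-3+59/12·τ+0·τ²+-11/12·τ³=-457/256

  seg 0: a=-3 b=59/12 c=0 d=-11/12
  seg 1: a=1 b=13/6 c=-11/4 d=11/24
S(1/4) = -457/256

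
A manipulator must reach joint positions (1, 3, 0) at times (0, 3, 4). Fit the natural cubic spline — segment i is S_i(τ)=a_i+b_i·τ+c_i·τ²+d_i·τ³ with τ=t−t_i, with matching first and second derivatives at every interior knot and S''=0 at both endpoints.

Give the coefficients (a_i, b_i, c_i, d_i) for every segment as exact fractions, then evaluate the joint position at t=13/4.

  seg 0: a=1 b=49/24 c=0 d=-11/72
  seg 1: a=3 b=-25/12 c=-11/8 d=11/24
S(13/4) = 1229/512

Δ: Δ0=2/3, Δ1=-3
row 1: diag=8, rhs=-22; c'=1/8, d'=-11/4
back: M1=-11/4
M: M0=0, M1=-11/4, M2=0
seg 0: a=1, c=M0/2=0, d=(M1−M0)/(6·3)=-11/72, b=Δ0−h0·(2M0+M1)/6=49/24
seg 1: a=3, c=M1/2=-11/8, d=(M2−M1)/(6·1)=11/24, b=Δ1−h1·(2M1+M2)/6=-25/12
t_q=13/4 → seg 1, τ=1/4; S=3+-25/12·τ+-11/8·τ²+11/24·τ³=1229/512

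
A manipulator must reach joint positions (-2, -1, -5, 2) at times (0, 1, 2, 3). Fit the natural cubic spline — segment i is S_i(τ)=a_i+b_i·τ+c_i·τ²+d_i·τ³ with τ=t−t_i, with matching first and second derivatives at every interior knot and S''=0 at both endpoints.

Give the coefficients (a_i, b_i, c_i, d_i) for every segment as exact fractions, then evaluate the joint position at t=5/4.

  seg 0: a=-2 b=46/15 c=0 d=-31/15
  seg 1: a=-1 b=-47/15 c=-31/5 d=16/3
  seg 2: a=-5 b=7/15 c=49/5 d=-49/15
S(5/4) = -167/80

Δ: Δ0=1, Δ1=-4, Δ2=7
row 1: diag=4, rhs=-30; c'=1/4, d'=-15/2
row 2: denom=4−1·1/4=15/4; d'=(66−1·-15/2)/(15/4)=98/5
back: M2=98/5
back: M1=-15/2−1/4·98/5=-62/5
M: M0=0, M1=-62/5, M2=98/5, M3=0
seg 0: a=-2, c=M0/2=0, d=(M1−M0)/(6·1)=-31/15, b=Δ0−h0·(2M0+M1)/6=46/15
seg 1: a=-1, c=M1/2=-31/5, d=(M2−M1)/(6·1)=16/3, b=Δ1−h1·(2M1+M2)/6=-47/15
seg 2: a=-5, c=M2/2=49/5, d=(M3−M2)/(6·1)=-49/15, b=Δ2−h2·(2M2+M3)/6=7/15
t_q=5/4 → seg 1, τ=1/4; S=-1+-47/15·τ+-31/5·τ²+16/3·τ³=-167/80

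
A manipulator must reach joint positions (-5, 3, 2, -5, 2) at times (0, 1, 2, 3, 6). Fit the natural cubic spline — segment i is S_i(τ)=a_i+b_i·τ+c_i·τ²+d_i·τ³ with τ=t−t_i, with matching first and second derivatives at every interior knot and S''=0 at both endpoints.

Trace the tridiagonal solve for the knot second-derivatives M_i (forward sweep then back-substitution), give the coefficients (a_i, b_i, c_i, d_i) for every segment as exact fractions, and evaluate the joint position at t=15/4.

  seg 0: a=-5 b=3449/348 c=0 d=-665/348
  seg 1: a=3 b=727/174 c=-665/116 d=193/348
  seg 2: a=2 b=-1957/348 c=-118/29 d=937/348
  seg 3: a=-5 b=-989/174 c=465/116 d=-155/348
S(15/4) = -53423/7424

Δ: Δ0=8, Δ1=-1, Δ2=-7, Δ3=7/3
row 1: diag=4, rhs=-54; c'=1/4, d'=-27/2
row 2: denom=4−1·1/4=15/4; d'=(-36−1·-27/2)/(15/4)=-6
row 3: denom=8−1·4/15=116/15; d'=(56−1·-6)/(116/15)=465/58
back: M3=465/58
back: M2=-6−4/15·465/58=-236/29
back: M1=-27/2−1/4·-236/29=-665/58
M: M0=0, M1=-665/58, M2=-236/29, M3=465/58, M4=0
seg 0: a=-5, c=M0/2=0, d=(M1−M0)/(6·1)=-665/348, b=Δ0−h0·(2M0+M1)/6=3449/348
seg 1: a=3, c=M1/2=-665/116, d=(M2−M1)/(6·1)=193/348, b=Δ1−h1·(2M1+M2)/6=727/174
seg 2: a=2, c=M2/2=-118/29, d=(M3−M2)/(6·1)=937/348, b=Δ2−h2·(2M2+M3)/6=-1957/348
seg 3: a=-5, c=M3/2=465/116, d=(M4−M3)/(6·3)=-155/348, b=Δ3−h3·(2M3+M4)/6=-989/174
t_q=15/4 → seg 3, τ=3/4; S=-5+-989/174·τ+465/116·τ²+-155/348·τ³=-53423/7424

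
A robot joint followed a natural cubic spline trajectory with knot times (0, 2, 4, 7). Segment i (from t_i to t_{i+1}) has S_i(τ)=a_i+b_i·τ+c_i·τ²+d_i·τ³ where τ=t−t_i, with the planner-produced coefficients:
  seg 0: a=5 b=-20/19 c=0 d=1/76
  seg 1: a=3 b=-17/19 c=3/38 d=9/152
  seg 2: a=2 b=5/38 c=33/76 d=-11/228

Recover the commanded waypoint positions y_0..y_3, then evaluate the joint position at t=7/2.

y_0 = S_0(0) = a_0 = 5
y_1 = S_1(0) = a_1 = 3
y_2 = S_2(0) = a_2 = 2
y_3 = S_2(3) = 5
t_q=7/2 is in segment 1 (τ=3/2); S_1(τ)=2475/1216

y_0=5 y_1=3 y_2=2 y_3=5
S(7/2) = 2475/1216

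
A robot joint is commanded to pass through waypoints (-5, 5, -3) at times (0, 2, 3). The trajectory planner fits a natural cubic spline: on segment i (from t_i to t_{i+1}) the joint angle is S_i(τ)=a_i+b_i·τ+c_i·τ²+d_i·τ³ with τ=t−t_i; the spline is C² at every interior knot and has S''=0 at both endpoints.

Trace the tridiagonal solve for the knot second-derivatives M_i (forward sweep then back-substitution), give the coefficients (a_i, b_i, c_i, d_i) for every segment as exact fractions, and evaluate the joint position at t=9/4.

  seg 0: a=-5 b=28/3 c=0 d=-13/12
  seg 1: a=5 b=-11/3 c=-13/2 d=13/6
S(9/4) = 475/128

Δ: Δ0=5, Δ1=-8
row 1: diag=6, rhs=-78; c'=1/6, d'=-13
back: M1=-13
M: M0=0, M1=-13, M2=0
seg 0: a=-5, c=M0/2=0, d=(M1−M0)/(6·2)=-13/12, b=Δ0−h0·(2M0+M1)/6=28/3
seg 1: a=5, c=M1/2=-13/2, d=(M2−M1)/(6·1)=13/6, b=Δ1−h1·(2M1+M2)/6=-11/3
t_q=9/4 → seg 1, τ=1/4; S=5+-11/3·τ+-13/2·τ²+13/6·τ³=475/128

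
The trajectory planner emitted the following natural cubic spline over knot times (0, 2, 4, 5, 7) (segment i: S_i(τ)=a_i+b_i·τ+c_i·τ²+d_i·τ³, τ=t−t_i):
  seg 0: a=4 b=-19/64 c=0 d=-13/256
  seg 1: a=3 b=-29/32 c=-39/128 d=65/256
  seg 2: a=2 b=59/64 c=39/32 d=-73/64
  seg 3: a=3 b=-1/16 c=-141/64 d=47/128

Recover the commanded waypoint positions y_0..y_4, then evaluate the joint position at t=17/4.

y_0 = S_0(0) = a_0 = 4
y_1 = S_1(0) = a_1 = 3
y_2 = S_2(0) = a_2 = 2
y_3 = S_3(0) = a_3 = 3
y_4 = S_3(2) = -3
t_q=17/4 is in segment 2 (τ=1/4); S_2(τ)=9375/4096

y_0=4 y_1=3 y_2=2 y_3=3 y_4=-3
S(17/4) = 9375/4096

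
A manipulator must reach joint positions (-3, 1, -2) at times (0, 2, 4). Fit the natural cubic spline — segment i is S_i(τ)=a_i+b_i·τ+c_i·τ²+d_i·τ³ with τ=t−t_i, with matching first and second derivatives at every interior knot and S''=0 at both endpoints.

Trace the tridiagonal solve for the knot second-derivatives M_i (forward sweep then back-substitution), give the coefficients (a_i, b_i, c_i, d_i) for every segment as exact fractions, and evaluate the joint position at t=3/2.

Δ: Δ0=2, Δ1=-3/2
row 1: diag=8, rhs=-21; c'=1/4, d'=-21/8
back: M1=-21/8
M: M0=0, M1=-21/8, M2=0
seg 0: a=-3, c=M0/2=0, d=(M1−M0)/(6·2)=-7/32, b=Δ0−h0·(2M0+M1)/6=23/8
seg 1: a=1, c=M1/2=-21/16, d=(M2−M1)/(6·2)=7/32, b=Δ1−h1·(2M1+M2)/6=1/4
t_q=3/2 → seg 0, τ=3/2; S=-3+23/8·τ+0·τ²+-7/32·τ³=147/256

  seg 0: a=-3 b=23/8 c=0 d=-7/32
  seg 1: a=1 b=1/4 c=-21/16 d=7/32
S(3/2) = 147/256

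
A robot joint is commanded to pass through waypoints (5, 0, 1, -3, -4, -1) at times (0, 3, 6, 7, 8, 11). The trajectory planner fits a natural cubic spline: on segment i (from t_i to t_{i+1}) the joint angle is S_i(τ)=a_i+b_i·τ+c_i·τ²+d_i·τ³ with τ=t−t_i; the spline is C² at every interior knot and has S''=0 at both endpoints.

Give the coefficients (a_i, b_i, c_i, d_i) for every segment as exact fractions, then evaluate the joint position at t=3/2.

Δ: Δ0=-5/3, Δ1=1/3, Δ2=-4, Δ3=-1, Δ4=1
row 1: diag=12, rhs=12; c'=1/4, d'=1
row 2: denom=8−3·1/4=29/4; d'=(-26−3·1)/(29/4)=-4
row 3: denom=4−1·4/29=112/29; d'=(18−1·-4)/(112/29)=319/56
row 4: denom=8−1·29/112=867/112; d'=(12−1·319/56)/(867/112)=706/867
back: M4=706/867
back: M3=319/56−29/112·706/867=4756/867
back: M2=-4−4/29·4756/867=-4124/867
back: M1=1−1/4·-4124/867=1898/867
M: M0=0, M1=1898/867, M2=-4124/867, M3=4756/867, M4=706/867, M5=0
seg 0: a=5, c=M0/2=0, d=(M1−M0)/(6·3)=949/7803, b=Δ0−h0·(2M0+M1)/6=-798/289
seg 1: a=0, c=M1/2=949/867, d=(M2−M1)/(6·3)=-3011/7803, b=Δ1−h1·(2M1+M2)/6=151/289
seg 2: a=1, c=M2/2=-2062/867, d=(M3−M2)/(6·1)=1480/867, b=Δ2−h2·(2M2+M3)/6=-962/289
seg 3: a=-3, c=M3/2=2378/867, d=(M4−M3)/(6·1)=-225/289, b=Δ3−h3·(2M3+M4)/6=-2570/867
seg 4: a=-4, c=M4/2=353/867, d=(M5−M4)/(6·3)=-353/7803, b=Δ4−h4·(2M4+M5)/6=161/867
t_q=3/2 → seg 0, τ=3/2; S=5+-798/289·τ+0·τ²+949/7803·τ³=2933/2312

  seg 0: a=5 b=-798/289 c=0 d=949/7803
  seg 1: a=0 b=151/289 c=949/867 d=-3011/7803
  seg 2: a=1 b=-962/289 c=-2062/867 d=1480/867
  seg 3: a=-3 b=-2570/867 c=2378/867 d=-225/289
  seg 4: a=-4 b=161/867 c=353/867 d=-353/7803
S(3/2) = 2933/2312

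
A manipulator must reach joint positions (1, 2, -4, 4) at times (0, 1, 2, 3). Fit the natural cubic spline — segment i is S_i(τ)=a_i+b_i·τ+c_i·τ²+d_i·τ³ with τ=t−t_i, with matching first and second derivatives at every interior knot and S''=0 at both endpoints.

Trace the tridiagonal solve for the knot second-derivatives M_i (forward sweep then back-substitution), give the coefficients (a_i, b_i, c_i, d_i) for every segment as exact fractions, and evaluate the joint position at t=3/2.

  seg 0: a=1 b=19/5 c=0 d=-14/5
  seg 1: a=2 b=-23/5 c=-42/5 d=7
  seg 2: a=-4 b=-2/5 c=63/5 d=-21/5
S(3/2) = -61/40

Δ: Δ0=1, Δ1=-6, Δ2=8
row 1: diag=4, rhs=-42; c'=1/4, d'=-21/2
row 2: denom=4−1·1/4=15/4; d'=(84−1·-21/2)/(15/4)=126/5
back: M2=126/5
back: M1=-21/2−1/4·126/5=-84/5
M: M0=0, M1=-84/5, M2=126/5, M3=0
seg 0: a=1, c=M0/2=0, d=(M1−M0)/(6·1)=-14/5, b=Δ0−h0·(2M0+M1)/6=19/5
seg 1: a=2, c=M1/2=-42/5, d=(M2−M1)/(6·1)=7, b=Δ1−h1·(2M1+M2)/6=-23/5
seg 2: a=-4, c=M2/2=63/5, d=(M3−M2)/(6·1)=-21/5, b=Δ2−h2·(2M2+M3)/6=-2/5
t_q=3/2 → seg 1, τ=1/2; S=2+-23/5·τ+-42/5·τ²+7·τ³=-61/40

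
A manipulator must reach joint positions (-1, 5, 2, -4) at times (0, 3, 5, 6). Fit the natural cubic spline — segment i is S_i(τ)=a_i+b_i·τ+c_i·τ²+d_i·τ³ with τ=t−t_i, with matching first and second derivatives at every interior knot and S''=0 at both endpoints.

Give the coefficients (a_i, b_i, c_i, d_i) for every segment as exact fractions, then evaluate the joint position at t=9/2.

  seg 0: a=-1 b=37/14 c=0 d=-1/14
  seg 1: a=5 b=5/7 c=-9/14 d=-13/56
  seg 2: a=2 b=-65/14 c=-57/28 d=19/28
S(9/2) = 1721/448

Δ: Δ0=2, Δ1=-3/2, Δ2=-6
row 1: diag=10, rhs=-21; c'=1/5, d'=-21/10
row 2: denom=6−2·1/5=28/5; d'=(-27−2·-21/10)/(28/5)=-57/14
back: M2=-57/14
back: M1=-21/10−1/5·-57/14=-9/7
M: M0=0, M1=-9/7, M2=-57/14, M3=0
seg 0: a=-1, c=M0/2=0, d=(M1−M0)/(6·3)=-1/14, b=Δ0−h0·(2M0+M1)/6=37/14
seg 1: a=5, c=M1/2=-9/14, d=(M2−M1)/(6·2)=-13/56, b=Δ1−h1·(2M1+M2)/6=5/7
seg 2: a=2, c=M2/2=-57/28, d=(M3−M2)/(6·1)=19/28, b=Δ2−h2·(2M2+M3)/6=-65/14
t_q=9/2 → seg 1, τ=3/2; S=5+5/7·τ+-9/14·τ²+-13/56·τ³=1721/448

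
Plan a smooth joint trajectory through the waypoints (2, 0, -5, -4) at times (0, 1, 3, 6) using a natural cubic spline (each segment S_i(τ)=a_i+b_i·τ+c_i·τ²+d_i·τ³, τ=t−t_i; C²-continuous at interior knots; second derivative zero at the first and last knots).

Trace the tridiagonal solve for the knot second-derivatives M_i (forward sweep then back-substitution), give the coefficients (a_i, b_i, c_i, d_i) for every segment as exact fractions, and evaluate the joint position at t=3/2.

Δ: Δ0=-2, Δ1=-5/2, Δ2=1/3
row 1: diag=6, rhs=-3; c'=1/3, d'=-1/2
row 2: denom=10−2·1/3=28/3; d'=(17−2·-1/2)/(28/3)=27/14
back: M2=27/14
back: M1=-1/2−1/3·27/14=-8/7
M: M0=0, M1=-8/7, M2=27/14, M3=0
seg 0: a=2, c=M0/2=0, d=(M1−M0)/(6·1)=-4/21, b=Δ0−h0·(2M0+M1)/6=-38/21
seg 1: a=0, c=M1/2=-4/7, d=(M2−M1)/(6·2)=43/168, b=Δ1−h1·(2M1+M2)/6=-50/21
seg 2: a=-5, c=M2/2=27/28, d=(M3−M2)/(6·3)=-3/28, b=Δ2−h2·(2M2+M3)/6=-67/42
t_q=3/2 → seg 1, τ=1/2; S=0+-50/21·τ+-4/7·τ²+43/168·τ³=-583/448

  seg 0: a=2 b=-38/21 c=0 d=-4/21
  seg 1: a=0 b=-50/21 c=-4/7 d=43/168
  seg 2: a=-5 b=-67/42 c=27/28 d=-3/28
S(3/2) = -583/448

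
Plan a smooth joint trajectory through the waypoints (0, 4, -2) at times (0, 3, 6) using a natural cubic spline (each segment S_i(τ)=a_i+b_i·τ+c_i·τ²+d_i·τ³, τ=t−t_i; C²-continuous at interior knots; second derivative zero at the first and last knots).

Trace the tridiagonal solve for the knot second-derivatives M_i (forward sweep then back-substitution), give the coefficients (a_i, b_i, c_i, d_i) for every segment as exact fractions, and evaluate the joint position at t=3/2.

  seg 0: a=0 b=13/6 c=0 d=-5/54
  seg 1: a=4 b=-1/3 c=-5/6 d=5/54
S(3/2) = 47/16

Δ: Δ0=4/3, Δ1=-2
row 1: diag=12, rhs=-20; c'=1/4, d'=-5/3
back: M1=-5/3
M: M0=0, M1=-5/3, M2=0
seg 0: a=0, c=M0/2=0, d=(M1−M0)/(6·3)=-5/54, b=Δ0−h0·(2M0+M1)/6=13/6
seg 1: a=4, c=M1/2=-5/6, d=(M2−M1)/(6·3)=5/54, b=Δ1−h1·(2M1+M2)/6=-1/3
t_q=3/2 → seg 0, τ=3/2; S=0+13/6·τ+0·τ²+-5/54·τ³=47/16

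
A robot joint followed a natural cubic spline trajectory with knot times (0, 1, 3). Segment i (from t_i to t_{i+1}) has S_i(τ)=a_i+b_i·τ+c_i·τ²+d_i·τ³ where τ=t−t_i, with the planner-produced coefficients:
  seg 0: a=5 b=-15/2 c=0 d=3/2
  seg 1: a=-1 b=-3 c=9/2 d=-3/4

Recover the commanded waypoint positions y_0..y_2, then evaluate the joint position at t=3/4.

y_0=5 y_1=-1 y_2=5
S(3/4) = 1/128

y_0 = S_0(0) = a_0 = 5
y_1 = S_1(0) = a_1 = -1
y_2 = S_1(2) = 5
t_q=3/4 is in segment 0 (τ=3/4); S_0(τ)=1/128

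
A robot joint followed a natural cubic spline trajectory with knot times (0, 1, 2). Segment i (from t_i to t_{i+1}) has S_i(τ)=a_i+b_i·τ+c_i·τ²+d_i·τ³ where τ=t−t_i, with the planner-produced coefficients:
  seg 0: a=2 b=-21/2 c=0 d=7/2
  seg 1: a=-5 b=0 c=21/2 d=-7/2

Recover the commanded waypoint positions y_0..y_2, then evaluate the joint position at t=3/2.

y_0=2 y_1=-5 y_2=2
S(3/2) = -45/16

y_0 = S_0(0) = a_0 = 2
y_1 = S_1(0) = a_1 = -5
y_2 = S_1(1) = 2
t_q=3/2 is in segment 1 (τ=1/2); S_1(τ)=-45/16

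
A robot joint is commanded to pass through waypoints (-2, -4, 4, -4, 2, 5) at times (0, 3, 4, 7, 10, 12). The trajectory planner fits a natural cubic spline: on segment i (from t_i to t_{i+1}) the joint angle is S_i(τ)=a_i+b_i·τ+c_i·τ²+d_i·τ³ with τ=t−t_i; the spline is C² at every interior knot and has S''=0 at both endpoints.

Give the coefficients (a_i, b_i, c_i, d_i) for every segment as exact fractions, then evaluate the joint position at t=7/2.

Δ: Δ0=-2/3, Δ1=8, Δ2=-8/3, Δ3=2, Δ4=3/2
row 1: diag=8, rhs=52; c'=1/8, d'=13/2
row 2: denom=8−1·1/8=63/8; d'=(-64−1·13/2)/(63/8)=-188/21
row 3: denom=12−3·8/21=76/7; d'=(28−3·-188/21)/(76/7)=96/19
row 4: denom=10−3·21/76=697/76; d'=(-3−3·96/19)/(697/76)=-1380/697
back: M4=-1380/697
back: M3=96/19−21/76·-1380/697=3903/697
back: M2=-188/21−8/21·3903/697=-23180/2091
back: M1=13/2−1/8·-23180/2091=16489/2091
M: M0=0, M1=16489/2091, M2=-23180/2091, M3=3903/697, M4=-1380/697, M5=0
seg 0: a=-2, c=M0/2=0, d=(M1−M0)/(6·3)=16489/37638, b=Δ0−h0·(2M0+M1)/6=-19277/4182
seg 1: a=-4, c=M1/2=16489/4182, d=(M2−M1)/(6·1)=-13223/4182, b=Δ1−h1·(2M1+M2)/6=15095/2091
seg 2: a=4, c=M2/2=-11590/2091, d=(M3−M2)/(6·3)=34889/37638, b=Δ2−h2·(2M2+M3)/6=7833/1394
seg 3: a=-4, c=M3/2=3903/1394, d=(M4−M3)/(6·3)=-587/1394, b=Δ3−h3·(2M3+M4)/6=-107/41
seg 4: a=2, c=M4/2=-690/697, d=(M5−M4)/(6·2)=115/697, b=Δ4−h4·(2M4+M5)/6=3931/1394
t_q=7/2 → seg 1, τ=1/2; S=-4+15095/2091·τ+16489/4182·τ²+-13223/4182·τ³=6691/33456

  seg 0: a=-2 b=-19277/4182 c=0 d=16489/37638
  seg 1: a=-4 b=15095/2091 c=16489/4182 d=-13223/4182
  seg 2: a=4 b=7833/1394 c=-11590/2091 d=34889/37638
  seg 3: a=-4 b=-107/41 c=3903/1394 d=-587/1394
  seg 4: a=2 b=3931/1394 c=-690/697 d=115/697
S(7/2) = 6691/33456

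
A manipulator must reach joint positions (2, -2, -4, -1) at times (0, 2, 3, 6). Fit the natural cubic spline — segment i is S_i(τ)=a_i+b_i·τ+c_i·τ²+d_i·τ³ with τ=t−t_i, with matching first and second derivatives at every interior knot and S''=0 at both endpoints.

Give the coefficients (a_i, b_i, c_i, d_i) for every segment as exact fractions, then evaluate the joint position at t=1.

Δ: Δ0=-2, Δ1=-2, Δ2=1
row 1: diag=6, rhs=0; c'=1/6, d'=0
row 2: denom=8−1·1/6=47/6; d'=(18−1·0)/(47/6)=108/47
back: M2=108/47
back: M1=0−1/6·108/47=-18/47
M: M0=0, M1=-18/47, M2=108/47, M3=0
seg 0: a=2, c=M0/2=0, d=(M1−M0)/(6·2)=-3/94, b=Δ0−h0·(2M0+M1)/6=-88/47
seg 1: a=-2, c=M1/2=-9/47, d=(M2−M1)/(6·1)=21/47, b=Δ1−h1·(2M1+M2)/6=-106/47
seg 2: a=-4, c=M2/2=54/47, d=(M3−M2)/(6·3)=-6/47, b=Δ2−h2·(2M2+M3)/6=-61/47
t_q=1 → seg 0, τ=1; S=2+-88/47·τ+0·τ²+-3/94·τ³=9/94

  seg 0: a=2 b=-88/47 c=0 d=-3/94
  seg 1: a=-2 b=-106/47 c=-9/47 d=21/47
  seg 2: a=-4 b=-61/47 c=54/47 d=-6/47
S(1) = 9/94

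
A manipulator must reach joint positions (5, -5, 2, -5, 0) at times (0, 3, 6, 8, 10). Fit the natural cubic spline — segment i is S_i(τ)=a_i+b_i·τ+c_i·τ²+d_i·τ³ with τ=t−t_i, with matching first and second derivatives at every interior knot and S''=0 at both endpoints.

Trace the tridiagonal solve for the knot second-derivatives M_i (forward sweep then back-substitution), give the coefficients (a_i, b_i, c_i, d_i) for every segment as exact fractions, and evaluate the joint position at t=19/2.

Δ: Δ0=-10/3, Δ1=7/3, Δ2=-7/2, Δ3=5/2
row 1: diag=12, rhs=34; c'=1/4, d'=17/6
row 2: denom=10−3·1/4=37/4; d'=(-35−3·17/6)/(37/4)=-174/37
row 3: denom=8−2·8/37=280/37; d'=(36−2·-174/37)/(280/37)=6
back: M3=6
back: M2=-174/37−8/37·6=-6
back: M1=17/6−1/4·-6=13/3
M: M0=0, M1=13/3, M2=-6, M3=6, M4=0
seg 0: a=5, c=M0/2=0, d=(M1−M0)/(6·3)=13/54, b=Δ0−h0·(2M0+M1)/6=-11/2
seg 1: a=-5, c=M1/2=13/6, d=(M2−M1)/(6·3)=-31/54, b=Δ1−h1·(2M1+M2)/6=1
seg 2: a=2, c=M2/2=-3, d=(M3−M2)/(6·2)=1, b=Δ2−h2·(2M2+M3)/6=-3/2
seg 3: a=-5, c=M3/2=3, d=(M4−M3)/(6·2)=-1/2, b=Δ3−h3·(2M3+M4)/6=-3/2
t_q=19/2 → seg 3, τ=3/2; S=-5+-3/2·τ+3·τ²+-1/2·τ³=-35/16

  seg 0: a=5 b=-11/2 c=0 d=13/54
  seg 1: a=-5 b=1 c=13/6 d=-31/54
  seg 2: a=2 b=-3/2 c=-3 d=1
  seg 3: a=-5 b=-3/2 c=3 d=-1/2
S(19/2) = -35/16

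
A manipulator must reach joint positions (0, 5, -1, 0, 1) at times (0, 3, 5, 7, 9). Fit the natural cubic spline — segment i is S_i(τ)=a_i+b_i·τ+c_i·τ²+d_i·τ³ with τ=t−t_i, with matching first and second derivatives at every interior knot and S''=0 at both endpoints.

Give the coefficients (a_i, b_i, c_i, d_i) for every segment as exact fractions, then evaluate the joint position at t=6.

  seg 0: a=0 b=733/213 c=0 d=-14/71
  seg 1: a=5 b=-401/213 c=-126/71 d=259/426
  seg 2: a=-1 b=-359/213 c=133/71 d=-665/1704
  seg 3: a=0 b=479/426 c=-133/284 d=133/1704
S(6) = -683/568

Δ: Δ0=5/3, Δ1=-3, Δ2=1/2, Δ3=1/2
row 1: diag=10, rhs=-28; c'=1/5, d'=-14/5
row 2: denom=8−2·1/5=38/5; d'=(21−2·-14/5)/(38/5)=7/2
row 3: denom=8−2·5/19=142/19; d'=(0−2·7/2)/(142/19)=-133/142
back: M3=-133/142
back: M2=7/2−5/19·-133/142=266/71
back: M1=-14/5−1/5·266/71=-252/71
M: M0=0, M1=-252/71, M2=266/71, M3=-133/142, M4=0
seg 0: a=0, c=M0/2=0, d=(M1−M0)/(6·3)=-14/71, b=Δ0−h0·(2M0+M1)/6=733/213
seg 1: a=5, c=M1/2=-126/71, d=(M2−M1)/(6·2)=259/426, b=Δ1−h1·(2M1+M2)/6=-401/213
seg 2: a=-1, c=M2/2=133/71, d=(M3−M2)/(6·2)=-665/1704, b=Δ2−h2·(2M2+M3)/6=-359/213
seg 3: a=0, c=M3/2=-133/284, d=(M4−M3)/(6·2)=133/1704, b=Δ3−h3·(2M3+M4)/6=479/426
t_q=6 → seg 2, τ=1; S=-1+-359/213·τ+133/71·τ²+-665/1704·τ³=-683/568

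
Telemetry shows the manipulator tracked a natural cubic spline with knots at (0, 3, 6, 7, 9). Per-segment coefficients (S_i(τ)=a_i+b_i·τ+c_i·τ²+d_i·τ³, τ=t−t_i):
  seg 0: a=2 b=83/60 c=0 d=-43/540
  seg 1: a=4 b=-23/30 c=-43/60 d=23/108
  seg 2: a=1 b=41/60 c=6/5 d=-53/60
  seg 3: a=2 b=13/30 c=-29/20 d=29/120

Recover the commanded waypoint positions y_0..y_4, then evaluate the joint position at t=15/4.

y_0 = S_0(0) = a_0 = 2
y_1 = S_1(0) = a_1 = 4
y_2 = S_2(0) = a_2 = 1
y_3 = S_3(0) = a_3 = 2
y_4 = S_3(2) = -1
t_q=15/4 is in segment 1 (τ=3/4); S_1(τ)=3983/1280

y_0=2 y_1=4 y_2=1 y_3=2 y_4=-1
S(15/4) = 3983/1280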